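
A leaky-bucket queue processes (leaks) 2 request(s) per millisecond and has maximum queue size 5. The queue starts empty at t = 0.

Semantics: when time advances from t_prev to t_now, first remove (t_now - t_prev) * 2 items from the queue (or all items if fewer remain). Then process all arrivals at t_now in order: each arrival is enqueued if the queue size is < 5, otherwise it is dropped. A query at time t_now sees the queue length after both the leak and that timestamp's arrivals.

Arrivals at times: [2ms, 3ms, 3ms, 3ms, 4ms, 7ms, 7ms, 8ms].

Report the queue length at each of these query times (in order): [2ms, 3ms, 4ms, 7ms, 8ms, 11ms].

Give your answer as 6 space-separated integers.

Queue lengths at query times:
  query t=2ms: backlog = 1
  query t=3ms: backlog = 3
  query t=4ms: backlog = 2
  query t=7ms: backlog = 2
  query t=8ms: backlog = 1
  query t=11ms: backlog = 0

Answer: 1 3 2 2 1 0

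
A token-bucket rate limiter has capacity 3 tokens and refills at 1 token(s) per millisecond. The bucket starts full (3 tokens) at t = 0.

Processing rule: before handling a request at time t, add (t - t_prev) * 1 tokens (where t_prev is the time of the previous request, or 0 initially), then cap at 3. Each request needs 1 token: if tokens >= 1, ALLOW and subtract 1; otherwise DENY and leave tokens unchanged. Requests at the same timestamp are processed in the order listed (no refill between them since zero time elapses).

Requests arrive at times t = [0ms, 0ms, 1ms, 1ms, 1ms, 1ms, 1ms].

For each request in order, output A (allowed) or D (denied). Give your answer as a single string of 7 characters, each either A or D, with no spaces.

Simulating step by step:
  req#1 t=0ms: ALLOW
  req#2 t=0ms: ALLOW
  req#3 t=1ms: ALLOW
  req#4 t=1ms: ALLOW
  req#5 t=1ms: DENY
  req#6 t=1ms: DENY
  req#7 t=1ms: DENY

Answer: AAAADDD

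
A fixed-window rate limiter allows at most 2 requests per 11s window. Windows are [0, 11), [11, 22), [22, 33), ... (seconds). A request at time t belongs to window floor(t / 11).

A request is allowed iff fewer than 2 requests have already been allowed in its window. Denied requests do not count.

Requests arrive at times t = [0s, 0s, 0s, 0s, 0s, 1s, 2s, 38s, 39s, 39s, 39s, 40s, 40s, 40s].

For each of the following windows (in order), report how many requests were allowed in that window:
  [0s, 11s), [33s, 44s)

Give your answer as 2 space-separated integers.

Processing requests:
  req#1 t=0s (window 0): ALLOW
  req#2 t=0s (window 0): ALLOW
  req#3 t=0s (window 0): DENY
  req#4 t=0s (window 0): DENY
  req#5 t=0s (window 0): DENY
  req#6 t=1s (window 0): DENY
  req#7 t=2s (window 0): DENY
  req#8 t=38s (window 3): ALLOW
  req#9 t=39s (window 3): ALLOW
  req#10 t=39s (window 3): DENY
  req#11 t=39s (window 3): DENY
  req#12 t=40s (window 3): DENY
  req#13 t=40s (window 3): DENY
  req#14 t=40s (window 3): DENY

Allowed counts by window: 2 2

Answer: 2 2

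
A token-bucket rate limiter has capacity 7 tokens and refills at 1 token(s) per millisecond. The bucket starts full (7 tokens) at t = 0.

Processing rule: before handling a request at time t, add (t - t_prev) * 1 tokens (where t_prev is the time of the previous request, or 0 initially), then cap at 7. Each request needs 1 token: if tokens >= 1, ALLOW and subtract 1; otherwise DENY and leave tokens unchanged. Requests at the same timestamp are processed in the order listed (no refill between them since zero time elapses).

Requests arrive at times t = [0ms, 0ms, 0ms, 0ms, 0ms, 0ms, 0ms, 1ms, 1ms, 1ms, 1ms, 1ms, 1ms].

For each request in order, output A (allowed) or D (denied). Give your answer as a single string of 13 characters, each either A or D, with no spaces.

Simulating step by step:
  req#1 t=0ms: ALLOW
  req#2 t=0ms: ALLOW
  req#3 t=0ms: ALLOW
  req#4 t=0ms: ALLOW
  req#5 t=0ms: ALLOW
  req#6 t=0ms: ALLOW
  req#7 t=0ms: ALLOW
  req#8 t=1ms: ALLOW
  req#9 t=1ms: DENY
  req#10 t=1ms: DENY
  req#11 t=1ms: DENY
  req#12 t=1ms: DENY
  req#13 t=1ms: DENY

Answer: AAAAAAAADDDDD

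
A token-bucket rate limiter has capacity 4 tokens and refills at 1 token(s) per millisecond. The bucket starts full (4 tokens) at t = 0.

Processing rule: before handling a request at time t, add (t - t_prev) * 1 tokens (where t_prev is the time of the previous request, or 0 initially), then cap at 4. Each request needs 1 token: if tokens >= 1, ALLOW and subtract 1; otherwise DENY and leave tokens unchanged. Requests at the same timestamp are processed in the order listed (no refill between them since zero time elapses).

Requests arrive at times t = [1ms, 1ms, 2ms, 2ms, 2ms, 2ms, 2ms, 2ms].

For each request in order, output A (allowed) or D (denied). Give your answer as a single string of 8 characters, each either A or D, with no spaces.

Simulating step by step:
  req#1 t=1ms: ALLOW
  req#2 t=1ms: ALLOW
  req#3 t=2ms: ALLOW
  req#4 t=2ms: ALLOW
  req#5 t=2ms: ALLOW
  req#6 t=2ms: DENY
  req#7 t=2ms: DENY
  req#8 t=2ms: DENY

Answer: AAAAADDD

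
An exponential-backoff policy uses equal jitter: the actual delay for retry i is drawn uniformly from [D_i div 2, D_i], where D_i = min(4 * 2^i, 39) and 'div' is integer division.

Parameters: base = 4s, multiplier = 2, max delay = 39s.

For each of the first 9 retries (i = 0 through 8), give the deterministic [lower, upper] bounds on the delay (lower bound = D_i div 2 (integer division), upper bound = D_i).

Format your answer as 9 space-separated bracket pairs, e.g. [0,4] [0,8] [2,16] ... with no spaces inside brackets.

Computing bounds per retry:
  i=0: D_i=min(4*2^0,39)=4, bounds=[2,4]
  i=1: D_i=min(4*2^1,39)=8, bounds=[4,8]
  i=2: D_i=min(4*2^2,39)=16, bounds=[8,16]
  i=3: D_i=min(4*2^3,39)=32, bounds=[16,32]
  i=4: D_i=min(4*2^4,39)=39, bounds=[19,39]
  i=5: D_i=min(4*2^5,39)=39, bounds=[19,39]
  i=6: D_i=min(4*2^6,39)=39, bounds=[19,39]
  i=7: D_i=min(4*2^7,39)=39, bounds=[19,39]
  i=8: D_i=min(4*2^8,39)=39, bounds=[19,39]

Answer: [2,4] [4,8] [8,16] [16,32] [19,39] [19,39] [19,39] [19,39] [19,39]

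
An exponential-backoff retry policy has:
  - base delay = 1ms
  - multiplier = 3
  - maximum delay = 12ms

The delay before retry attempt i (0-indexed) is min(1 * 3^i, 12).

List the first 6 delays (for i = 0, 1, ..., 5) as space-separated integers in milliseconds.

Computing each delay:
  i=0: min(1*3^0, 12) = 1
  i=1: min(1*3^1, 12) = 3
  i=2: min(1*3^2, 12) = 9
  i=3: min(1*3^3, 12) = 12
  i=4: min(1*3^4, 12) = 12
  i=5: min(1*3^5, 12) = 12

Answer: 1 3 9 12 12 12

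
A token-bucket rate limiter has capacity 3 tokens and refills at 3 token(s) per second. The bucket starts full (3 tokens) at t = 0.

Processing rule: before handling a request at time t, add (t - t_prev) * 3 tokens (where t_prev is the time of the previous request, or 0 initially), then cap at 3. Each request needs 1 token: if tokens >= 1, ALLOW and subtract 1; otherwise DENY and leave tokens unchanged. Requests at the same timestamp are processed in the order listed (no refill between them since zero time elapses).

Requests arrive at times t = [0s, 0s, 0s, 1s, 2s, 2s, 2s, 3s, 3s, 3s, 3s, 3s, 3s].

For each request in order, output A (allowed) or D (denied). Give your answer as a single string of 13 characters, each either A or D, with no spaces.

Simulating step by step:
  req#1 t=0s: ALLOW
  req#2 t=0s: ALLOW
  req#3 t=0s: ALLOW
  req#4 t=1s: ALLOW
  req#5 t=2s: ALLOW
  req#6 t=2s: ALLOW
  req#7 t=2s: ALLOW
  req#8 t=3s: ALLOW
  req#9 t=3s: ALLOW
  req#10 t=3s: ALLOW
  req#11 t=3s: DENY
  req#12 t=3s: DENY
  req#13 t=3s: DENY

Answer: AAAAAAAAAADDD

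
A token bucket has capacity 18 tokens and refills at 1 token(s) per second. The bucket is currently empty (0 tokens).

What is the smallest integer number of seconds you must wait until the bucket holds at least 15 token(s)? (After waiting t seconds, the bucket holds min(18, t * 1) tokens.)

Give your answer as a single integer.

Need t * 1 >= 15, so t >= 15/1.
Smallest integer t = ceil(15/1) = 15.

Answer: 15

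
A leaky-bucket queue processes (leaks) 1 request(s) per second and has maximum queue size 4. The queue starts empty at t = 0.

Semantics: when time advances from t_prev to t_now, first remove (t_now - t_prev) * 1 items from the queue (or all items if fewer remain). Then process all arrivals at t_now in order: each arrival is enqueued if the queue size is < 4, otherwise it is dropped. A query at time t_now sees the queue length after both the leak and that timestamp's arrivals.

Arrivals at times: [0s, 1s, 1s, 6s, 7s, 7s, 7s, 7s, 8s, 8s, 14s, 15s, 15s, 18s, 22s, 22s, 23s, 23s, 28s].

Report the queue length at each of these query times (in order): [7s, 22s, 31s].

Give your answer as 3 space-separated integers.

Answer: 4 2 0

Derivation:
Queue lengths at query times:
  query t=7s: backlog = 4
  query t=22s: backlog = 2
  query t=31s: backlog = 0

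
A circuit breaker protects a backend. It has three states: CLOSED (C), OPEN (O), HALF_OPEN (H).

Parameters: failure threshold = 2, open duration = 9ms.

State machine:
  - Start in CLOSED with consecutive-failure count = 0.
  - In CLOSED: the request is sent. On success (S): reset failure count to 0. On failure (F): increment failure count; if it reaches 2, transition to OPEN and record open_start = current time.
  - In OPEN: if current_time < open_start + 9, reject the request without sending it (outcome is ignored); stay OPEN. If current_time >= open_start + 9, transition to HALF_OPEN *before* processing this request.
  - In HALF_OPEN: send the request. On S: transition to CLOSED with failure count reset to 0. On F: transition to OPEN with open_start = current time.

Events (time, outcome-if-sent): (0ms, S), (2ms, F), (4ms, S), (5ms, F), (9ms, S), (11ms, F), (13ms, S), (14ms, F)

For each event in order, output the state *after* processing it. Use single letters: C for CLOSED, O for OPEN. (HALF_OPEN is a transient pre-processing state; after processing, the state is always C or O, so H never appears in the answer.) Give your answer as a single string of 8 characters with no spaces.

State after each event:
  event#1 t=0ms outcome=S: state=CLOSED
  event#2 t=2ms outcome=F: state=CLOSED
  event#3 t=4ms outcome=S: state=CLOSED
  event#4 t=5ms outcome=F: state=CLOSED
  event#5 t=9ms outcome=S: state=CLOSED
  event#6 t=11ms outcome=F: state=CLOSED
  event#7 t=13ms outcome=S: state=CLOSED
  event#8 t=14ms outcome=F: state=CLOSED

Answer: CCCCCCCC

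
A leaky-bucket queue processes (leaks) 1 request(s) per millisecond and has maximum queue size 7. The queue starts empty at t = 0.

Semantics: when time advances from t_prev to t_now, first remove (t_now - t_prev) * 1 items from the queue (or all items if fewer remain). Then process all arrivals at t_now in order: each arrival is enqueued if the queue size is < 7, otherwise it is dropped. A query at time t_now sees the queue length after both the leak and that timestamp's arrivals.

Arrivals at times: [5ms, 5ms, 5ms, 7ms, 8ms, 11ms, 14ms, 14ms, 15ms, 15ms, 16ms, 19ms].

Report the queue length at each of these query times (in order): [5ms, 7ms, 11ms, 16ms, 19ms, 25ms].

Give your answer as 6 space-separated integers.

Queue lengths at query times:
  query t=5ms: backlog = 3
  query t=7ms: backlog = 2
  query t=11ms: backlog = 1
  query t=16ms: backlog = 3
  query t=19ms: backlog = 1
  query t=25ms: backlog = 0

Answer: 3 2 1 3 1 0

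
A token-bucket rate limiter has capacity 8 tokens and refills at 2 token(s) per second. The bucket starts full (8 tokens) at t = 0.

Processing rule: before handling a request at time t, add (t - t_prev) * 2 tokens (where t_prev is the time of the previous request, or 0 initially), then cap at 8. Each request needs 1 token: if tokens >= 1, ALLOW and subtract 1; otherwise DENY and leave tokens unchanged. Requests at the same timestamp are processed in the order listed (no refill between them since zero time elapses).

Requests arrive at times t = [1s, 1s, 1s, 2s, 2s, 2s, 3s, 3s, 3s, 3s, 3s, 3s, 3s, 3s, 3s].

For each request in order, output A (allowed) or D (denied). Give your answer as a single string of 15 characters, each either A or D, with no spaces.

Answer: AAAAAAAAAAAADDD

Derivation:
Simulating step by step:
  req#1 t=1s: ALLOW
  req#2 t=1s: ALLOW
  req#3 t=1s: ALLOW
  req#4 t=2s: ALLOW
  req#5 t=2s: ALLOW
  req#6 t=2s: ALLOW
  req#7 t=3s: ALLOW
  req#8 t=3s: ALLOW
  req#9 t=3s: ALLOW
  req#10 t=3s: ALLOW
  req#11 t=3s: ALLOW
  req#12 t=3s: ALLOW
  req#13 t=3s: DENY
  req#14 t=3s: DENY
  req#15 t=3s: DENY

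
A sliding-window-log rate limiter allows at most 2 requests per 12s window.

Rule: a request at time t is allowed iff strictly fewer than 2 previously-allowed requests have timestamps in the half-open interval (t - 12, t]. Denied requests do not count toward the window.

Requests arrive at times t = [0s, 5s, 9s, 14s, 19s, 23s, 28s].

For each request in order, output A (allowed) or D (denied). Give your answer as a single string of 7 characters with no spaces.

Tracking allowed requests in the window:
  req#1 t=0s: ALLOW
  req#2 t=5s: ALLOW
  req#3 t=9s: DENY
  req#4 t=14s: ALLOW
  req#5 t=19s: ALLOW
  req#6 t=23s: DENY
  req#7 t=28s: ALLOW

Answer: AADAADA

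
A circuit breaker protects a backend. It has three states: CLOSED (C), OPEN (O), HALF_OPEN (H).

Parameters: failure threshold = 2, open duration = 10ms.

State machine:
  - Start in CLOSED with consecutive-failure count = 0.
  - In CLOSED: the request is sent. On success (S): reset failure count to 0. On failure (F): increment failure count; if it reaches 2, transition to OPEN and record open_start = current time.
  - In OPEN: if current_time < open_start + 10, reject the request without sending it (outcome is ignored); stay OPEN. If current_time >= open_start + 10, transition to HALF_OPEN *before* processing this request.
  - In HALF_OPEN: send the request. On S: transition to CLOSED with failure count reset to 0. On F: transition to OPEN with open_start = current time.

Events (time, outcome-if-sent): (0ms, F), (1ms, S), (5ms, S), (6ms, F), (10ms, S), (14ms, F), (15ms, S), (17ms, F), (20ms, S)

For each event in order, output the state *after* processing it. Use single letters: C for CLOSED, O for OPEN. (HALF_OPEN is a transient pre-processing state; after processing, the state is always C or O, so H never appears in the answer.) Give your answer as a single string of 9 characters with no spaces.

Answer: CCCCCCCCC

Derivation:
State after each event:
  event#1 t=0ms outcome=F: state=CLOSED
  event#2 t=1ms outcome=S: state=CLOSED
  event#3 t=5ms outcome=S: state=CLOSED
  event#4 t=6ms outcome=F: state=CLOSED
  event#5 t=10ms outcome=S: state=CLOSED
  event#6 t=14ms outcome=F: state=CLOSED
  event#7 t=15ms outcome=S: state=CLOSED
  event#8 t=17ms outcome=F: state=CLOSED
  event#9 t=20ms outcome=S: state=CLOSED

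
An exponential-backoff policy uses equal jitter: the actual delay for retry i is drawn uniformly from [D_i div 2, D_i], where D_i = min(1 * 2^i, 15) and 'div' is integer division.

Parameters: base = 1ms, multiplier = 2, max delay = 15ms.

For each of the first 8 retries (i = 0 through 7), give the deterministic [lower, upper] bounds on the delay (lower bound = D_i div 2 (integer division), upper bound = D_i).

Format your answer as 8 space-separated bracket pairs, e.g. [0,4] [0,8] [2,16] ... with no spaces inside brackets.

Answer: [0,1] [1,2] [2,4] [4,8] [7,15] [7,15] [7,15] [7,15]

Derivation:
Computing bounds per retry:
  i=0: D_i=min(1*2^0,15)=1, bounds=[0,1]
  i=1: D_i=min(1*2^1,15)=2, bounds=[1,2]
  i=2: D_i=min(1*2^2,15)=4, bounds=[2,4]
  i=3: D_i=min(1*2^3,15)=8, bounds=[4,8]
  i=4: D_i=min(1*2^4,15)=15, bounds=[7,15]
  i=5: D_i=min(1*2^5,15)=15, bounds=[7,15]
  i=6: D_i=min(1*2^6,15)=15, bounds=[7,15]
  i=7: D_i=min(1*2^7,15)=15, bounds=[7,15]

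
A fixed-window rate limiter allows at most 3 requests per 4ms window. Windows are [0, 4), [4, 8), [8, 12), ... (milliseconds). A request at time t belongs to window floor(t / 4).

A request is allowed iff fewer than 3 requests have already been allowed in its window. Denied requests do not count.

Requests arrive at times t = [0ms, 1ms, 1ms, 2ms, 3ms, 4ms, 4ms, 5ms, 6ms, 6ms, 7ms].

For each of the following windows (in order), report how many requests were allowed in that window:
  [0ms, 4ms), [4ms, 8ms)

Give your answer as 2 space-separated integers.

Processing requests:
  req#1 t=0ms (window 0): ALLOW
  req#2 t=1ms (window 0): ALLOW
  req#3 t=1ms (window 0): ALLOW
  req#4 t=2ms (window 0): DENY
  req#5 t=3ms (window 0): DENY
  req#6 t=4ms (window 1): ALLOW
  req#7 t=4ms (window 1): ALLOW
  req#8 t=5ms (window 1): ALLOW
  req#9 t=6ms (window 1): DENY
  req#10 t=6ms (window 1): DENY
  req#11 t=7ms (window 1): DENY

Allowed counts by window: 3 3

Answer: 3 3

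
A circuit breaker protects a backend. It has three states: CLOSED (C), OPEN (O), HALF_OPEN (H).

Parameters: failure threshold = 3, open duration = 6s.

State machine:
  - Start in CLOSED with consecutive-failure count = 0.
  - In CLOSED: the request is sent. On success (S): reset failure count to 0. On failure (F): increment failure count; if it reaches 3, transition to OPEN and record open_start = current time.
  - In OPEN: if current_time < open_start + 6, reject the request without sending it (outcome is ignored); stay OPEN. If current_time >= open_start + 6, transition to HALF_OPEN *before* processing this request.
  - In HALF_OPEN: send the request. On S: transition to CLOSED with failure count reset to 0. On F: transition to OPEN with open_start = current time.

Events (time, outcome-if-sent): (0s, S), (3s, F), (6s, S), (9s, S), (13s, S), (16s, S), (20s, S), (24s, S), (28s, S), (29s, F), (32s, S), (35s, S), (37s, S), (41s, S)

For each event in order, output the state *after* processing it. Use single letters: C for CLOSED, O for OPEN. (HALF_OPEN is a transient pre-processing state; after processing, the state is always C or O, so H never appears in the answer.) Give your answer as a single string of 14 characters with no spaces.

Answer: CCCCCCCCCCCCCC

Derivation:
State after each event:
  event#1 t=0s outcome=S: state=CLOSED
  event#2 t=3s outcome=F: state=CLOSED
  event#3 t=6s outcome=S: state=CLOSED
  event#4 t=9s outcome=S: state=CLOSED
  event#5 t=13s outcome=S: state=CLOSED
  event#6 t=16s outcome=S: state=CLOSED
  event#7 t=20s outcome=S: state=CLOSED
  event#8 t=24s outcome=S: state=CLOSED
  event#9 t=28s outcome=S: state=CLOSED
  event#10 t=29s outcome=F: state=CLOSED
  event#11 t=32s outcome=S: state=CLOSED
  event#12 t=35s outcome=S: state=CLOSED
  event#13 t=37s outcome=S: state=CLOSED
  event#14 t=41s outcome=S: state=CLOSED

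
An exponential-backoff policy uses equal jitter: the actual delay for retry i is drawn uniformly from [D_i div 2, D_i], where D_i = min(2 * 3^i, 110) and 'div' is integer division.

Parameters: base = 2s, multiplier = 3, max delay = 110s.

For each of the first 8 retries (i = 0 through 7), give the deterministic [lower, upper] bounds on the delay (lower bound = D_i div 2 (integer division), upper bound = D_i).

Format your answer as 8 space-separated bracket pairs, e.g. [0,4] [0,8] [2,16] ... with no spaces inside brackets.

Computing bounds per retry:
  i=0: D_i=min(2*3^0,110)=2, bounds=[1,2]
  i=1: D_i=min(2*3^1,110)=6, bounds=[3,6]
  i=2: D_i=min(2*3^2,110)=18, bounds=[9,18]
  i=3: D_i=min(2*3^3,110)=54, bounds=[27,54]
  i=4: D_i=min(2*3^4,110)=110, bounds=[55,110]
  i=5: D_i=min(2*3^5,110)=110, bounds=[55,110]
  i=6: D_i=min(2*3^6,110)=110, bounds=[55,110]
  i=7: D_i=min(2*3^7,110)=110, bounds=[55,110]

Answer: [1,2] [3,6] [9,18] [27,54] [55,110] [55,110] [55,110] [55,110]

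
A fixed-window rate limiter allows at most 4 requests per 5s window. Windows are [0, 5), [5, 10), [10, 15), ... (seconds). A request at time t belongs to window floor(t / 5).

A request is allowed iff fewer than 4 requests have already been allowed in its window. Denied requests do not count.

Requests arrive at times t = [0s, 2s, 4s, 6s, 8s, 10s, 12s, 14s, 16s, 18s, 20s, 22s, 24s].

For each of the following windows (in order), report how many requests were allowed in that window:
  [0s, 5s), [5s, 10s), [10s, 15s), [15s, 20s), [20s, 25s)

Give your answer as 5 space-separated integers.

Processing requests:
  req#1 t=0s (window 0): ALLOW
  req#2 t=2s (window 0): ALLOW
  req#3 t=4s (window 0): ALLOW
  req#4 t=6s (window 1): ALLOW
  req#5 t=8s (window 1): ALLOW
  req#6 t=10s (window 2): ALLOW
  req#7 t=12s (window 2): ALLOW
  req#8 t=14s (window 2): ALLOW
  req#9 t=16s (window 3): ALLOW
  req#10 t=18s (window 3): ALLOW
  req#11 t=20s (window 4): ALLOW
  req#12 t=22s (window 4): ALLOW
  req#13 t=24s (window 4): ALLOW

Allowed counts by window: 3 2 3 2 3

Answer: 3 2 3 2 3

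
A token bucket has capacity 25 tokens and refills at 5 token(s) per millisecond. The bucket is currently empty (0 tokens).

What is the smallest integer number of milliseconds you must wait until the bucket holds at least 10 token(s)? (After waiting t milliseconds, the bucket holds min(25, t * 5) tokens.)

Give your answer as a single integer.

Need t * 5 >= 10, so t >= 10/5.
Smallest integer t = ceil(10/5) = 2.

Answer: 2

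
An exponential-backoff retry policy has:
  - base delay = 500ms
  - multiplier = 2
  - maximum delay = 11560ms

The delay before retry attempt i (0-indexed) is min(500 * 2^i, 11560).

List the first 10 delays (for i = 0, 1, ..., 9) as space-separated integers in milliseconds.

Computing each delay:
  i=0: min(500*2^0, 11560) = 500
  i=1: min(500*2^1, 11560) = 1000
  i=2: min(500*2^2, 11560) = 2000
  i=3: min(500*2^3, 11560) = 4000
  i=4: min(500*2^4, 11560) = 8000
  i=5: min(500*2^5, 11560) = 11560
  i=6: min(500*2^6, 11560) = 11560
  i=7: min(500*2^7, 11560) = 11560
  i=8: min(500*2^8, 11560) = 11560
  i=9: min(500*2^9, 11560) = 11560

Answer: 500 1000 2000 4000 8000 11560 11560 11560 11560 11560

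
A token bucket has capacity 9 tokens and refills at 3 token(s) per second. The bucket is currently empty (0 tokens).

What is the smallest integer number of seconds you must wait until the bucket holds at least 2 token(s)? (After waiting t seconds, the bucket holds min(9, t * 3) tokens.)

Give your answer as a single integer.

Answer: 1

Derivation:
Need t * 3 >= 2, so t >= 2/3.
Smallest integer t = ceil(2/3) = 1.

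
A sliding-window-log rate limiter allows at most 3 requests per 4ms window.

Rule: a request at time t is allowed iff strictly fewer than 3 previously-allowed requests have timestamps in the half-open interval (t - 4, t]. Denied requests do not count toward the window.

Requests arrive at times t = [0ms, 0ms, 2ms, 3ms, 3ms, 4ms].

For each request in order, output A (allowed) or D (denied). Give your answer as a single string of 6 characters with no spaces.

Answer: AAADDA

Derivation:
Tracking allowed requests in the window:
  req#1 t=0ms: ALLOW
  req#2 t=0ms: ALLOW
  req#3 t=2ms: ALLOW
  req#4 t=3ms: DENY
  req#5 t=3ms: DENY
  req#6 t=4ms: ALLOW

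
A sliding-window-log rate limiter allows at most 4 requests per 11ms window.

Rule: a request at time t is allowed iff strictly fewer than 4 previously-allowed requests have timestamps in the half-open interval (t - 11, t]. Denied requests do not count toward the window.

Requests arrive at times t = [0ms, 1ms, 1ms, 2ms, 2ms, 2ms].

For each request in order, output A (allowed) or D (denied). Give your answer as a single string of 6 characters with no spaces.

Answer: AAAADD

Derivation:
Tracking allowed requests in the window:
  req#1 t=0ms: ALLOW
  req#2 t=1ms: ALLOW
  req#3 t=1ms: ALLOW
  req#4 t=2ms: ALLOW
  req#5 t=2ms: DENY
  req#6 t=2ms: DENY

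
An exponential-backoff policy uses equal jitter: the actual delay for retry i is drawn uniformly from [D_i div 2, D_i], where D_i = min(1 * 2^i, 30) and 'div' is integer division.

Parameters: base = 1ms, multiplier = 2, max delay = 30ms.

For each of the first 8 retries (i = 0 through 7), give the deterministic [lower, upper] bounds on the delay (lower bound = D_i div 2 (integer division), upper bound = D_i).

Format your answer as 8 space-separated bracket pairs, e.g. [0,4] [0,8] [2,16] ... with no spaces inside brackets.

Answer: [0,1] [1,2] [2,4] [4,8] [8,16] [15,30] [15,30] [15,30]

Derivation:
Computing bounds per retry:
  i=0: D_i=min(1*2^0,30)=1, bounds=[0,1]
  i=1: D_i=min(1*2^1,30)=2, bounds=[1,2]
  i=2: D_i=min(1*2^2,30)=4, bounds=[2,4]
  i=3: D_i=min(1*2^3,30)=8, bounds=[4,8]
  i=4: D_i=min(1*2^4,30)=16, bounds=[8,16]
  i=5: D_i=min(1*2^5,30)=30, bounds=[15,30]
  i=6: D_i=min(1*2^6,30)=30, bounds=[15,30]
  i=7: D_i=min(1*2^7,30)=30, bounds=[15,30]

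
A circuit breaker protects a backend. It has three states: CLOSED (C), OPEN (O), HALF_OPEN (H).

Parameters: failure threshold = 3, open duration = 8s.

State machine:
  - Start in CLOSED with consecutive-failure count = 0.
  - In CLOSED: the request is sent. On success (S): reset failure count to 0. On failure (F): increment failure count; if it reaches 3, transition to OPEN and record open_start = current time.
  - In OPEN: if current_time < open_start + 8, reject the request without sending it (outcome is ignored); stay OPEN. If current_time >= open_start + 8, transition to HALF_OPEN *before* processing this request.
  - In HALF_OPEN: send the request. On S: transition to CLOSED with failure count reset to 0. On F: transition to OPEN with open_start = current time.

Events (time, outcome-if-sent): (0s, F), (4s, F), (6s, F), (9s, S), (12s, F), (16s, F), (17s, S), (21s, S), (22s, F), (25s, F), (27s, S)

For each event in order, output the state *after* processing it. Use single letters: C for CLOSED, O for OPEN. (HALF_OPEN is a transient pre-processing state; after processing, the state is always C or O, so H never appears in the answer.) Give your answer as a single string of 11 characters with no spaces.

State after each event:
  event#1 t=0s outcome=F: state=CLOSED
  event#2 t=4s outcome=F: state=CLOSED
  event#3 t=6s outcome=F: state=OPEN
  event#4 t=9s outcome=S: state=OPEN
  event#5 t=12s outcome=F: state=OPEN
  event#6 t=16s outcome=F: state=OPEN
  event#7 t=17s outcome=S: state=OPEN
  event#8 t=21s outcome=S: state=OPEN
  event#9 t=22s outcome=F: state=OPEN
  event#10 t=25s outcome=F: state=OPEN
  event#11 t=27s outcome=S: state=OPEN

Answer: CCOOOOOOOOO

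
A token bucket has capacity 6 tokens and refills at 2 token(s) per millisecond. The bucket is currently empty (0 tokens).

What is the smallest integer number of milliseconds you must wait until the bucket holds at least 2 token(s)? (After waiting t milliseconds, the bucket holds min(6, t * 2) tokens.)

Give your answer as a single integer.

Answer: 1

Derivation:
Need t * 2 >= 2, so t >= 2/2.
Smallest integer t = ceil(2/2) = 1.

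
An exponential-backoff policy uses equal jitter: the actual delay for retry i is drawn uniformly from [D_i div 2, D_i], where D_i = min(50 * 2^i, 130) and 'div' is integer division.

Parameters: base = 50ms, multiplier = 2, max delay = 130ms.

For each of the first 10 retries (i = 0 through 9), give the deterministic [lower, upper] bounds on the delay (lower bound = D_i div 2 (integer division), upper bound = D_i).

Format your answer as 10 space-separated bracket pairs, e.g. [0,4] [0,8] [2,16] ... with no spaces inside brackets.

Computing bounds per retry:
  i=0: D_i=min(50*2^0,130)=50, bounds=[25,50]
  i=1: D_i=min(50*2^1,130)=100, bounds=[50,100]
  i=2: D_i=min(50*2^2,130)=130, bounds=[65,130]
  i=3: D_i=min(50*2^3,130)=130, bounds=[65,130]
  i=4: D_i=min(50*2^4,130)=130, bounds=[65,130]
  i=5: D_i=min(50*2^5,130)=130, bounds=[65,130]
  i=6: D_i=min(50*2^6,130)=130, bounds=[65,130]
  i=7: D_i=min(50*2^7,130)=130, bounds=[65,130]
  i=8: D_i=min(50*2^8,130)=130, bounds=[65,130]
  i=9: D_i=min(50*2^9,130)=130, bounds=[65,130]

Answer: [25,50] [50,100] [65,130] [65,130] [65,130] [65,130] [65,130] [65,130] [65,130] [65,130]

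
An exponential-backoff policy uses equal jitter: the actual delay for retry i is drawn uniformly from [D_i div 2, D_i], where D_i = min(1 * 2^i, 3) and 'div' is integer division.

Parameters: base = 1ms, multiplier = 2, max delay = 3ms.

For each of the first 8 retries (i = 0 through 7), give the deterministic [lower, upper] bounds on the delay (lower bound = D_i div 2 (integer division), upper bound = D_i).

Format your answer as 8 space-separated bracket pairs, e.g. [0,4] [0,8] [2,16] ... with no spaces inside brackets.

Answer: [0,1] [1,2] [1,3] [1,3] [1,3] [1,3] [1,3] [1,3]

Derivation:
Computing bounds per retry:
  i=0: D_i=min(1*2^0,3)=1, bounds=[0,1]
  i=1: D_i=min(1*2^1,3)=2, bounds=[1,2]
  i=2: D_i=min(1*2^2,3)=3, bounds=[1,3]
  i=3: D_i=min(1*2^3,3)=3, bounds=[1,3]
  i=4: D_i=min(1*2^4,3)=3, bounds=[1,3]
  i=5: D_i=min(1*2^5,3)=3, bounds=[1,3]
  i=6: D_i=min(1*2^6,3)=3, bounds=[1,3]
  i=7: D_i=min(1*2^7,3)=3, bounds=[1,3]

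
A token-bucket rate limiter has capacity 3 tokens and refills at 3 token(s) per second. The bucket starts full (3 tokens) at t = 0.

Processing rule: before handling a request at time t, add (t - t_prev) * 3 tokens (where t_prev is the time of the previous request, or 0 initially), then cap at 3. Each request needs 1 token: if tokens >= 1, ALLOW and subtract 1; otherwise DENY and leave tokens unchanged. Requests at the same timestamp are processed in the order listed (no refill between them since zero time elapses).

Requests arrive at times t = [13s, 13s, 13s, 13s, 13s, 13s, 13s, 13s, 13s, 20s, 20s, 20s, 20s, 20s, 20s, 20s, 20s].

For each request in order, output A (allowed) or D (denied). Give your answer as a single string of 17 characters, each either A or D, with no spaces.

Simulating step by step:
  req#1 t=13s: ALLOW
  req#2 t=13s: ALLOW
  req#3 t=13s: ALLOW
  req#4 t=13s: DENY
  req#5 t=13s: DENY
  req#6 t=13s: DENY
  req#7 t=13s: DENY
  req#8 t=13s: DENY
  req#9 t=13s: DENY
  req#10 t=20s: ALLOW
  req#11 t=20s: ALLOW
  req#12 t=20s: ALLOW
  req#13 t=20s: DENY
  req#14 t=20s: DENY
  req#15 t=20s: DENY
  req#16 t=20s: DENY
  req#17 t=20s: DENY

Answer: AAADDDDDDAAADDDDD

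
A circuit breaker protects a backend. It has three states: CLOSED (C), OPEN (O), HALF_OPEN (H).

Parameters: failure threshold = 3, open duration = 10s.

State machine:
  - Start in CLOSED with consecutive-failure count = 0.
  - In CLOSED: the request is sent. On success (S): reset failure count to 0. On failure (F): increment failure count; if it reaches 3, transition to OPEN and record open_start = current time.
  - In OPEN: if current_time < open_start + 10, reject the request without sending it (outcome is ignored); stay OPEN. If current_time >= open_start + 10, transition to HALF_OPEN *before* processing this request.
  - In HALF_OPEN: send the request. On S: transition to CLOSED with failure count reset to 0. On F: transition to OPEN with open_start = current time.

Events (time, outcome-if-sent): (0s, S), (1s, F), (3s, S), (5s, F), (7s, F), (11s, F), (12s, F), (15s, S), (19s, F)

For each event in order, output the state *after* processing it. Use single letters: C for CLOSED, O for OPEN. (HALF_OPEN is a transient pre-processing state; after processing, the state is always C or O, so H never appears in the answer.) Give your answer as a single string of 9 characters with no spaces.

Answer: CCCCCOOOO

Derivation:
State after each event:
  event#1 t=0s outcome=S: state=CLOSED
  event#2 t=1s outcome=F: state=CLOSED
  event#3 t=3s outcome=S: state=CLOSED
  event#4 t=5s outcome=F: state=CLOSED
  event#5 t=7s outcome=F: state=CLOSED
  event#6 t=11s outcome=F: state=OPEN
  event#7 t=12s outcome=F: state=OPEN
  event#8 t=15s outcome=S: state=OPEN
  event#9 t=19s outcome=F: state=OPEN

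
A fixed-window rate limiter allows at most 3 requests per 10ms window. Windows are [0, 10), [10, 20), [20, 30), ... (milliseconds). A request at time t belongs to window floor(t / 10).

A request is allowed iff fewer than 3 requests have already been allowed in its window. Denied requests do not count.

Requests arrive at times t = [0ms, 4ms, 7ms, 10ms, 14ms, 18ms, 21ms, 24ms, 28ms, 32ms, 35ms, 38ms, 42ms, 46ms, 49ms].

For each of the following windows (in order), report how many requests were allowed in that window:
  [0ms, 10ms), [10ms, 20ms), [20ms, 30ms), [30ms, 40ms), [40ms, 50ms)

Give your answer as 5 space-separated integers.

Answer: 3 3 3 3 3

Derivation:
Processing requests:
  req#1 t=0ms (window 0): ALLOW
  req#2 t=4ms (window 0): ALLOW
  req#3 t=7ms (window 0): ALLOW
  req#4 t=10ms (window 1): ALLOW
  req#5 t=14ms (window 1): ALLOW
  req#6 t=18ms (window 1): ALLOW
  req#7 t=21ms (window 2): ALLOW
  req#8 t=24ms (window 2): ALLOW
  req#9 t=28ms (window 2): ALLOW
  req#10 t=32ms (window 3): ALLOW
  req#11 t=35ms (window 3): ALLOW
  req#12 t=38ms (window 3): ALLOW
  req#13 t=42ms (window 4): ALLOW
  req#14 t=46ms (window 4): ALLOW
  req#15 t=49ms (window 4): ALLOW

Allowed counts by window: 3 3 3 3 3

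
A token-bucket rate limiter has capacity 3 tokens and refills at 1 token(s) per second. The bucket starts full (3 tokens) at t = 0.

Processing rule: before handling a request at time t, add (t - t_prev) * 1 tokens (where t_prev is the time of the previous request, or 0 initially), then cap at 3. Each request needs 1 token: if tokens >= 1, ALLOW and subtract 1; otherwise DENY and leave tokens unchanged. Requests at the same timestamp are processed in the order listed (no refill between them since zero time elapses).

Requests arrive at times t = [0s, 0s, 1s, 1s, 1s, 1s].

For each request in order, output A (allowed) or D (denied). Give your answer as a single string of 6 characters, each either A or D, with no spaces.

Answer: AAAADD

Derivation:
Simulating step by step:
  req#1 t=0s: ALLOW
  req#2 t=0s: ALLOW
  req#3 t=1s: ALLOW
  req#4 t=1s: ALLOW
  req#5 t=1s: DENY
  req#6 t=1s: DENY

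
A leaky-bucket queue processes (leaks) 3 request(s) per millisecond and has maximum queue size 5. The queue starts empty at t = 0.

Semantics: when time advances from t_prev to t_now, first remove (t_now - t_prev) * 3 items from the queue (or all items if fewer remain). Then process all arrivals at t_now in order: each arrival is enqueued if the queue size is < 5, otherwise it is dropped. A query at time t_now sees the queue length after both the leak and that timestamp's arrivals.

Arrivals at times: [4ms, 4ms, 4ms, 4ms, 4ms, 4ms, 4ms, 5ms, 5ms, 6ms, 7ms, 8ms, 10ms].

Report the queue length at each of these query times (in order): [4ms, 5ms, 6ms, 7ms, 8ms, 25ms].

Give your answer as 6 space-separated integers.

Queue lengths at query times:
  query t=4ms: backlog = 5
  query t=5ms: backlog = 4
  query t=6ms: backlog = 2
  query t=7ms: backlog = 1
  query t=8ms: backlog = 1
  query t=25ms: backlog = 0

Answer: 5 4 2 1 1 0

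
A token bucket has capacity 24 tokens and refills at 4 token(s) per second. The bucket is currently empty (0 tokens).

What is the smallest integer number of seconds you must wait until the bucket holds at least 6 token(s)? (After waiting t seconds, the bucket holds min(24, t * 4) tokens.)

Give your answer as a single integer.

Need t * 4 >= 6, so t >= 6/4.
Smallest integer t = ceil(6/4) = 2.

Answer: 2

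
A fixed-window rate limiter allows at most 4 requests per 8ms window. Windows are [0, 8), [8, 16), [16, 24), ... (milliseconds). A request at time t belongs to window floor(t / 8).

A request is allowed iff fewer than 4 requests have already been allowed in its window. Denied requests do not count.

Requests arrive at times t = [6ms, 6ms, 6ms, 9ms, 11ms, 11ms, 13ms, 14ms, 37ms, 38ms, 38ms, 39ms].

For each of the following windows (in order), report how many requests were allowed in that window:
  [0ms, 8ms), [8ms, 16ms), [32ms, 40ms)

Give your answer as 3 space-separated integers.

Processing requests:
  req#1 t=6ms (window 0): ALLOW
  req#2 t=6ms (window 0): ALLOW
  req#3 t=6ms (window 0): ALLOW
  req#4 t=9ms (window 1): ALLOW
  req#5 t=11ms (window 1): ALLOW
  req#6 t=11ms (window 1): ALLOW
  req#7 t=13ms (window 1): ALLOW
  req#8 t=14ms (window 1): DENY
  req#9 t=37ms (window 4): ALLOW
  req#10 t=38ms (window 4): ALLOW
  req#11 t=38ms (window 4): ALLOW
  req#12 t=39ms (window 4): ALLOW

Allowed counts by window: 3 4 4

Answer: 3 4 4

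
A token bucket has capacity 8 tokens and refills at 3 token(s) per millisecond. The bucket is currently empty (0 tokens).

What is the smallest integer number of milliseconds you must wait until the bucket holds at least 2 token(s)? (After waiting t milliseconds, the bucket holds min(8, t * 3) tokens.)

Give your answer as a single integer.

Need t * 3 >= 2, so t >= 2/3.
Smallest integer t = ceil(2/3) = 1.

Answer: 1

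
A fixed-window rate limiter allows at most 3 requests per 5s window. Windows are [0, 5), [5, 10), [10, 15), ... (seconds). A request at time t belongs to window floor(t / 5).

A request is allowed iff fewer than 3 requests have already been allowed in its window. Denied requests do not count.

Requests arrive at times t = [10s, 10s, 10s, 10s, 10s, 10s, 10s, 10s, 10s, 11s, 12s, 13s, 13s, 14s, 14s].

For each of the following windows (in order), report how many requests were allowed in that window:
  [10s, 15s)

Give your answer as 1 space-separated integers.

Answer: 3

Derivation:
Processing requests:
  req#1 t=10s (window 2): ALLOW
  req#2 t=10s (window 2): ALLOW
  req#3 t=10s (window 2): ALLOW
  req#4 t=10s (window 2): DENY
  req#5 t=10s (window 2): DENY
  req#6 t=10s (window 2): DENY
  req#7 t=10s (window 2): DENY
  req#8 t=10s (window 2): DENY
  req#9 t=10s (window 2): DENY
  req#10 t=11s (window 2): DENY
  req#11 t=12s (window 2): DENY
  req#12 t=13s (window 2): DENY
  req#13 t=13s (window 2): DENY
  req#14 t=14s (window 2): DENY
  req#15 t=14s (window 2): DENY

Allowed counts by window: 3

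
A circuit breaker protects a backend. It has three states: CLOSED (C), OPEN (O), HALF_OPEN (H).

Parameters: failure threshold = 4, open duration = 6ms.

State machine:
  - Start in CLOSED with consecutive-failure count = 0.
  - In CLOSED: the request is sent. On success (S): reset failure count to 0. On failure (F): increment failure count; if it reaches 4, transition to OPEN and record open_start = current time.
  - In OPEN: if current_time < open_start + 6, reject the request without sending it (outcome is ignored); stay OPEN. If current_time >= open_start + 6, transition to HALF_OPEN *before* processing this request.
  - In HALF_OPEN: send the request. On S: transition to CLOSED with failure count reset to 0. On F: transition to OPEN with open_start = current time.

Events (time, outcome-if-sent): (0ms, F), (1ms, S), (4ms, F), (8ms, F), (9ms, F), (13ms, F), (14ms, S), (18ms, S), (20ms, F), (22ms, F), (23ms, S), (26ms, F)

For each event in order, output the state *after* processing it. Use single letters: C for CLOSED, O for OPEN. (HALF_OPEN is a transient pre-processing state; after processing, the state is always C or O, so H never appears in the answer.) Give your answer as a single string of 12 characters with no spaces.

State after each event:
  event#1 t=0ms outcome=F: state=CLOSED
  event#2 t=1ms outcome=S: state=CLOSED
  event#3 t=4ms outcome=F: state=CLOSED
  event#4 t=8ms outcome=F: state=CLOSED
  event#5 t=9ms outcome=F: state=CLOSED
  event#6 t=13ms outcome=F: state=OPEN
  event#7 t=14ms outcome=S: state=OPEN
  event#8 t=18ms outcome=S: state=OPEN
  event#9 t=20ms outcome=F: state=OPEN
  event#10 t=22ms outcome=F: state=OPEN
  event#11 t=23ms outcome=S: state=OPEN
  event#12 t=26ms outcome=F: state=OPEN

Answer: CCCCCOOOOOOO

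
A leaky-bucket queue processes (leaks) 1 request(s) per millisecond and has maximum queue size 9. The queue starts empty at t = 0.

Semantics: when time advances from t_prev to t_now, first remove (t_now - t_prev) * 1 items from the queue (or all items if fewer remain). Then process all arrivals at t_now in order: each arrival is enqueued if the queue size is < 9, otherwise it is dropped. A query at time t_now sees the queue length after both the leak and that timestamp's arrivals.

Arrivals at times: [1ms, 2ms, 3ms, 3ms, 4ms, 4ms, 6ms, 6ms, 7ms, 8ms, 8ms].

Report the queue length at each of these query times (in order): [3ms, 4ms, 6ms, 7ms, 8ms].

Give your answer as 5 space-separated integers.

Queue lengths at query times:
  query t=3ms: backlog = 2
  query t=4ms: backlog = 3
  query t=6ms: backlog = 3
  query t=7ms: backlog = 3
  query t=8ms: backlog = 4

Answer: 2 3 3 3 4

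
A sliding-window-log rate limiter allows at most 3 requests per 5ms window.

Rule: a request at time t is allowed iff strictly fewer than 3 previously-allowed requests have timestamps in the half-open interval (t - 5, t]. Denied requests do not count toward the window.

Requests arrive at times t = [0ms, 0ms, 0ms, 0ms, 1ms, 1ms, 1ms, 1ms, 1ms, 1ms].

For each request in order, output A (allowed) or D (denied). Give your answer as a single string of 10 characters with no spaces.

Tracking allowed requests in the window:
  req#1 t=0ms: ALLOW
  req#2 t=0ms: ALLOW
  req#3 t=0ms: ALLOW
  req#4 t=0ms: DENY
  req#5 t=1ms: DENY
  req#6 t=1ms: DENY
  req#7 t=1ms: DENY
  req#8 t=1ms: DENY
  req#9 t=1ms: DENY
  req#10 t=1ms: DENY

Answer: AAADDDDDDD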